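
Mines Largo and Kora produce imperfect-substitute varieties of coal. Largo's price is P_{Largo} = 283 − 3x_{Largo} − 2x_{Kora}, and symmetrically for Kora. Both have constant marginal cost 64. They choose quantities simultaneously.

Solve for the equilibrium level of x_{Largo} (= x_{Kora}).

27.375

Mine Largo's profit: π = x_{Largo}(283 − 3x_{Largo} − 2x_{Kora}) − 64x_{Largo}.
∂π/∂x_{Largo} = 219 − 6x_{Largo} − 2x_{Kora} = 0 ⇒ x_{Largo} = 36.5 − (1/3)x_{Kora}.
Setting x_{Largo} = x_{Kora} in the reaction function: x_{Largo} = 36.5 − (1/3)x_{Largo}, so x_{Largo} = 36.5 / (4/3) = 27.375.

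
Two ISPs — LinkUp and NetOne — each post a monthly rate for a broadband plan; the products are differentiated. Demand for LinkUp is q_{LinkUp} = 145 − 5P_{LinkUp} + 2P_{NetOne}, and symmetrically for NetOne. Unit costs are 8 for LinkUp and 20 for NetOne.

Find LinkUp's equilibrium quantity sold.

LinkUp's profit: π = (P_{LinkUp} − 8)(145 − 5P_{LinkUp} + 2P_{NetOne}).
∂π/∂P_{LinkUp} = 185 − 10P_{LinkUp} + 2P_{NetOne} = 0 ⇒ P_{LinkUp} = 18.5 + 0.2P_{NetOne}.
Similarly P_{NetOne} = 24.5 + 0.2P_{LinkUp}.
Plugging P_{NetOne} into LinkUp's best response: P_{LinkUp} = 18.5 + 0.2(24.5 + 0.2P_{LinkUp}) ⇒ 0.96P_{LinkUp} = 23.4, so P_{LinkUp} = 24.375.
Then P_{NetOne} = 24.5 + 0.2·24.375 = 29.375.
q_{LinkUp} = 145 − 5·24.375 + 2·29.375 = 81.875.

81.875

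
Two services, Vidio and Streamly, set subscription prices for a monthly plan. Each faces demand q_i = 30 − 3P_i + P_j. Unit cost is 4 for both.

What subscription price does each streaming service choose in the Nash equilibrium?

8.4

Vidio's profit: π = (P_{Vidio} − 4)(30 − 3P_{Vidio} + P_{Streamly}).
∂π/∂P_{Vidio} = 42 − 6P_{Vidio} + P_{Streamly} = 0 ⇒ P_{Vidio} = 7 + (1/6)P_{Streamly}.
Setting P_{Vidio} = P_{Streamly} in the reaction function: P_{Vidio} = 7 + (1/6)P_{Vidio}, so P_{Vidio} = 7 / (5/6) = 8.4.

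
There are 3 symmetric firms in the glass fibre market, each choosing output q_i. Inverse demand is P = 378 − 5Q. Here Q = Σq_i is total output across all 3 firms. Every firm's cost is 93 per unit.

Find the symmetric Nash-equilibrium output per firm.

14.25

A representative firm's profit is π_i = q_i(378 − 5Q) − 93q_i, with Q = q_i + Σ_{j≠i} q_j.
First-order condition: 285 − 10q_i − 5Σ_{j≠i} q_j = 0.
In a symmetric equilibrium every firm chooses the same q, so Σ_{j≠i} q_j = 2q. The condition becomes 285 − 20q = 0, giving q = 285/20 = 14.25.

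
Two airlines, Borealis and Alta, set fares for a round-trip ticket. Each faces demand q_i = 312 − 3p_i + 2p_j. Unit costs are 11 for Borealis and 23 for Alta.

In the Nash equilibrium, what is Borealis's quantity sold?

Borealis's profit: π = (p_{Borealis} − 11)(312 − 3p_{Borealis} + 2p_{Alta}).
∂π/∂p_{Borealis} = 345 − 6p_{Borealis} + 2p_{Alta} = 0 ⇒ p_{Borealis} = 57.5 + (1/3)p_{Alta}.
Similarly p_{Alta} = 63.5 + (1/3)p_{Borealis}.
Substituting the second reaction function into the first: p_{Borealis} = 57.5 + (1/3)(63.5 + (1/3)p_{Borealis}), which gives (8/9)p_{Borealis} = 236/3 ⇒ p_{Borealis} = 88.5.
Then p_{Alta} = 63.5 + (1/3)·88.5 = 93.
q_{Borealis} = 312 − 3·88.5 + 2·93 = 232.5.

232.5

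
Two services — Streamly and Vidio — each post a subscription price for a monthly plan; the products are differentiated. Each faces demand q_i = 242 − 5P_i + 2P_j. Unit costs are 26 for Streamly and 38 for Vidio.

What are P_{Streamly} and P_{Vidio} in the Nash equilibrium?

Streamly's profit: π = (P_{Streamly} − 26)(242 − 5P_{Streamly} + 2P_{Vidio}).
∂π/∂P_{Streamly} = 372 − 10P_{Streamly} + 2P_{Vidio} = 0 ⇒ P_{Streamly} = 37.2 + 0.2P_{Vidio}.
Similarly P_{Vidio} = 43.2 + 0.2P_{Streamly}.
Substituting the second reaction function into the first: P_{Streamly} = 37.2 + 0.2(43.2 + 0.2P_{Streamly}), which gives 0.96P_{Streamly} = 45.84 ⇒ P_{Streamly} = 47.75.
Then P_{Vidio} = 43.2 + 0.2·47.75 = 52.75.

47.75, 52.75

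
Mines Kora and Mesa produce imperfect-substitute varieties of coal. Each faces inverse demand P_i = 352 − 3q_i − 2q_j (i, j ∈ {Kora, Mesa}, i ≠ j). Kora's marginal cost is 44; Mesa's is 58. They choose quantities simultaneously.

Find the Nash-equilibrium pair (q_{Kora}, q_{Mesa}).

39.375, 35.875

Mine Kora's profit: π = q_{Kora}(352 − 3q_{Kora} − 2q_{Mesa}) − 44q_{Kora}.
∂π/∂q_{Kora} = 308 − 6q_{Kora} − 2q_{Mesa} = 0 ⇒ q_{Kora} = 154/3 − (1/3)q_{Mesa}.
Similarly q_{Mesa} = 49 − (1/3)q_{Kora}.
Plugging q_{Mesa} into Kora's best response: q_{Kora} = 154/3 − (1/3)(49 − (1/3)q_{Kora}) ⇒ (8/9)q_{Kora} = 35, so q_{Kora} = 39.375.
Then q_{Mesa} = 49 − (1/3)·39.375 = 35.875.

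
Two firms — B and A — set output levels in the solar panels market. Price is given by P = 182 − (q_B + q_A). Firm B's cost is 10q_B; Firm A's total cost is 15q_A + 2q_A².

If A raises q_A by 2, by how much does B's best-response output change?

Firm B's profit: π = q_B(182 − (q_B + q_A)) − 10q_B.
∂π/∂q_B = 172 − 2q_B − q_A = 0, so q_B = 86 − 0.5q_A.
The reaction-function slope is −0.5, so a 2-unit rise in q_A moves q_B by −0.5 × 2 = −1. B's best response falls — the actions are strategic substitutes.

-1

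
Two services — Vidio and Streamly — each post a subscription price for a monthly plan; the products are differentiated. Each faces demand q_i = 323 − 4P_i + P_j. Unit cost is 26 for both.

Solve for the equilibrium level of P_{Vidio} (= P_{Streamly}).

61

Vidio's profit: π = (P_{Vidio} − 26)(323 − 4P_{Vidio} + P_{Streamly}).
∂π/∂P_{Vidio} = 427 − 8P_{Vidio} + P_{Streamly} = 0 ⇒ P_{Vidio} = 53.375 + 0.125P_{Streamly}.
Setting P_{Vidio} = P_{Streamly} in the reaction function: P_{Vidio} = 53.375 + 0.125P_{Vidio}, so P_{Vidio} = 53.375 / 0.875 = 61.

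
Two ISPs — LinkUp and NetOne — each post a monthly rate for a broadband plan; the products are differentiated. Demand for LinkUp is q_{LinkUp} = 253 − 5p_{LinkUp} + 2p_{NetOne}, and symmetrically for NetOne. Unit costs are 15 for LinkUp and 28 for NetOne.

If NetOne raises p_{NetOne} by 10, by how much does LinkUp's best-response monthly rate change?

LinkUp's profit: π = (p_{LinkUp} − 15)(253 − 5p_{LinkUp} + 2p_{NetOne}).
∂π/∂p_{LinkUp} = 328 − 10p_{LinkUp} + 2p_{NetOne} = 0 ⇒ p_{LinkUp} = 32.8 + 0.2p_{NetOne}.
The reaction-function slope is 0.2, so a 10-unit rise in p_{NetOne} moves p_{LinkUp} by 0.2 × 10 = 2. LinkUp's best response rises — the actions are strategic complements.

2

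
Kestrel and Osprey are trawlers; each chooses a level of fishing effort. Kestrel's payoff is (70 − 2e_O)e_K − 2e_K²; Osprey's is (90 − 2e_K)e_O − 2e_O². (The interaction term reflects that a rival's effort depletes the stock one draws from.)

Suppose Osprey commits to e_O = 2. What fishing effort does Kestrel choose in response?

Expanding Kestrel's payoff: 70e_K − 2e_Oe_K − 2e_K².
∂π/∂e_K = 70 − 2e_O − 4e_K = 0, so e_K = 17.5 − 0.5e_O.
At e_O = 2: e_K = 17.5 − 0.5·2 = 16.5.

16.5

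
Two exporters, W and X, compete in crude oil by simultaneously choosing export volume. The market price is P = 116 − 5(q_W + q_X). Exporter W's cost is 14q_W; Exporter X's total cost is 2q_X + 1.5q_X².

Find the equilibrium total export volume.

Exporter W's profit: π = q_W(116 − 5(q_W + q_X)) − 14q_W.
∂π/∂q_W = 102 − 10q_W − 5q_X = 0, so q_W = 10.2 − 0.5q_X.
For X: ∂π/∂q_X = 114 − 13q_X − 5q_W = 0 ⇒ q_X = 114/13 − (5/13)q_W.
Solving the two reaction functions simultaneously: (1 − (−0.5)(−5/13))q_W = 10.2 − 0.5·(114/13), so (21/26)q_W = 378/65 and q_W = 7.2.
Then q_X = 114/13 − (5/13)·7.2 = 6.
Total export volume: 7.2 + 6 = 13.2.

13.2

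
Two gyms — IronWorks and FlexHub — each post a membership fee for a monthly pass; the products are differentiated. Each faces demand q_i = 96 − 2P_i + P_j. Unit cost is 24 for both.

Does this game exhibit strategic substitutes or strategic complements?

strategic complements

IronWorks's profit: π = (P_{IronWorks} − 24)(96 − 2P_{IronWorks} + P_{FlexHub}).
∂π/∂P_{IronWorks} = 144 − 4P_{IronWorks} + P_{FlexHub} = 0 ⇒ P_{IronWorks} = 36 + 0.25P_{FlexHub}.
The best-response slope dP_{IronWorks}/dP_{FlexHub} = 0.25 > 0: the reaction function is upward-sloping, so the choices are strategic complements.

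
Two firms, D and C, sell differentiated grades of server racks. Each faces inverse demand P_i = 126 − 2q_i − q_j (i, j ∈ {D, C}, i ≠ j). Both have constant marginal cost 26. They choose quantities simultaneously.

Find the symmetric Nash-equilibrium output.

20

Firm D's profit: π = q_D(126 − 2q_D − q_C) − 26q_D.
∂π/∂q_D = 100 − 4q_D − q_C = 0 ⇒ q_D = 25 − 0.25q_C.
By symmetry q_C = q_D; substituting into the reaction function, 1.25q_D = 25 and q_D = 20.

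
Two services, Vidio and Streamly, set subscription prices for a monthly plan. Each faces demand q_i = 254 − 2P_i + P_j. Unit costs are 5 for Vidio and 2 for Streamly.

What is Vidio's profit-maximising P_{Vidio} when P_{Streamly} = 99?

90.75

Vidio's profit: π = (P_{Vidio} − 5)(254 − 2P_{Vidio} + P_{Streamly}).
∂π/∂P_{Vidio} = 264 − 4P_{Vidio} + P_{Streamly} = 0 ⇒ P_{Vidio} = 66 + 0.25P_{Streamly}.
At P_{Streamly} = 99: P_{Vidio} = 66 + 0.25·99 = 90.75.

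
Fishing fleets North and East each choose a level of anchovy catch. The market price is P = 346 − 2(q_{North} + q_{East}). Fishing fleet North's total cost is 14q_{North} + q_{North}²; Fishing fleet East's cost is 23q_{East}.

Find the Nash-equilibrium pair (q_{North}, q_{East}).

34.1, 63.7

Fishing fleet North's profit: π = q_{North}(346 − 2(q_{North} + q_{East})) − 14q_{North} − q_{North}².
∂π/∂q_{North} = 332 − 6q_{North} − 2q_{East} = 0, so q_{North} = 166/3 − (1/3)q_{East}.
For East: ∂π/∂q_{East} = 323 − 4q_{East} − 2q_{North} = 0 ⇒ q_{East} = 80.75 − 0.5q_{North}.
Plugging q_{East} into North's best response: q_{North} = 166/3 − (1/3)(80.75 − 0.5q_{North}) ⇒ (5/6)q_{North} = 341/12, so q_{North} = 34.1.
Then q_{East} = 80.75 − 0.5·34.1 = 63.7.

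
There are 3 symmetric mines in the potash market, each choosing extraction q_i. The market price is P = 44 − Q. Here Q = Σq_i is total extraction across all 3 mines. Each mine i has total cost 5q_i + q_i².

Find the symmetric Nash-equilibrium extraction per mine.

6.5

A representative mine's profit is π_i = q_i(44 − Q) − 5q_i − q_i², with Q = q_i + Σ_{j≠i} q_j.
First-order condition: 39 − 4q_i − Σ_{j≠i} q_j = 0.
With identical mines, set every q_j = q: then 39 − 4q − 2q = 0, i.e. q = 39/6 = 6.5.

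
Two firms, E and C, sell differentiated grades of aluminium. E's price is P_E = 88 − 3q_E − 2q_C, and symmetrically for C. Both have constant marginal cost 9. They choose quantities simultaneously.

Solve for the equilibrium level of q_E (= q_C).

Firm E's profit: π = q_E(88 − 3q_E − 2q_C) − 9q_E.
∂π/∂q_E = 79 − 6q_E − 2q_C = 0 ⇒ q_E = 79/6 − (1/3)q_C.
The game is symmetric, so in equilibrium q_C = q_E: the reaction function gives (4/3)q_E = 79/6, hence q_E = 9.875.

9.875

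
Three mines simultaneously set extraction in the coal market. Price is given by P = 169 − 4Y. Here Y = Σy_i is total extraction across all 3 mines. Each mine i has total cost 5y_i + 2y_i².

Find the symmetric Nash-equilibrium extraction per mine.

8.2

A representative mine's profit is π_i = y_i(169 − 4Y) − 5y_i − 2y_i², with Y = y_i + Σ_{j≠i} y_j.
First-order condition: 164 − 12y_i − 4Σ_{j≠i} y_j = 0.
In a symmetric equilibrium every mine chooses the same y, so Σ_{j≠i} y_j = 2y. The condition becomes 164 − 20y = 0, giving y = 164/20 = 8.2.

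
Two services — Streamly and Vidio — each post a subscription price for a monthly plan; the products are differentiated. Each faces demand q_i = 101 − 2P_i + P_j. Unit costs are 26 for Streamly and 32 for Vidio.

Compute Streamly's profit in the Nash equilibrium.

1331.28

Streamly's profit: π = (P_{Streamly} − 26)(101 − 2P_{Streamly} + P_{Vidio}).
∂π/∂P_{Streamly} = 153 − 4P_{Streamly} + P_{Vidio} = 0 ⇒ P_{Streamly} = 38.25 + 0.25P_{Vidio}.
Similarly P_{Vidio} = 41.25 + 0.25P_{Streamly}.
Plugging P_{Vidio} into Streamly's best response: P_{Streamly} = 38.25 + 0.25(41.25 + 0.25P_{Streamly}) ⇒ 0.9375P_{Streamly} = 48.5625, so P_{Streamly} = 51.8.
Then P_{Vidio} = 41.25 + 0.25·51.8 = 54.2.
q_{Streamly} = 101 − 2·51.8 + 54.2 = 51.6.
Profit = (51.8 − 26)·51.6 = 1331.28.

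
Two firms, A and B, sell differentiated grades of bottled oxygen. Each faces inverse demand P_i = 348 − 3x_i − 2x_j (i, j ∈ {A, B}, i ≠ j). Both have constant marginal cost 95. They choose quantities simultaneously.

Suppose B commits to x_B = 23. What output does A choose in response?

34.5

Firm A's profit: π = x_A(348 − 3x_A − 2x_B) − 95x_A.
∂π/∂x_A = 253 − 6x_A − 2x_B = 0 ⇒ x_A = 253/6 − (1/3)x_B.
At x_B = 23: x_A = 253/6 − (1/3)·23 = 34.5.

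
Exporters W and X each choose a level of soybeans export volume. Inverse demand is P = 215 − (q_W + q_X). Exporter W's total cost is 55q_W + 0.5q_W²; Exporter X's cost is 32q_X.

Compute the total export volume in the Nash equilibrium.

Exporter W's profit: π = q_W(215 − (q_W + q_X)) − 55q_W − 0.5q_W².
∂π/∂q_W = 160 − 3q_W − q_X = 0, so q_W = 160/3 − (1/3)q_X.
For X: ∂π/∂q_X = 183 − 2q_X − q_W = 0 ⇒ q_X = 91.5 − 0.5q_W.
Substituting the second reaction function into the first: q_W = 160/3 − (1/3)(91.5 − 0.5q_W), which gives (5/6)q_W = 137/6 ⇒ q_W = 27.4.
Then q_X = 91.5 − 0.5·27.4 = 77.8.
Total export volume: 27.4 + 77.8 = 105.2.

105.2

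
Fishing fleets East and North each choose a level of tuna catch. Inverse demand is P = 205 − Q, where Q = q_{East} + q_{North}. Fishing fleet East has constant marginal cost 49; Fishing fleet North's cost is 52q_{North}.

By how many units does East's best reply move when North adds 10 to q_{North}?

Fishing fleet East's profit: π = q_{East}(205 − (q_{East} + q_{North})) − 49q_{East}.
∂π/∂q_{East} = 156 − 2q_{East} − q_{North} = 0, so q_{East} = 78 − 0.5q_{North}.
The reaction-function slope is −0.5, so a 10-unit rise in q_{North} moves q_{East} by −0.5 × 10 = −5. East's best response falls — the actions are strategic substitutes.

-5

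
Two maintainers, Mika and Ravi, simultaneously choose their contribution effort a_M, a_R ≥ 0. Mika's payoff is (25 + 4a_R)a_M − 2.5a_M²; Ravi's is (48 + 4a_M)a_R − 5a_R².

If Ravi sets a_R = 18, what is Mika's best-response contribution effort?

19.4

Expanding Mika's payoff: 25a_M + 4a_Ra_M − 2.5a_M².
∂π/∂a_M = 25 + 4a_R − 5a_M = 0, so a_M = 5 + 0.8a_R.
At a_R = 18: a_M = 5 + 0.8·18 = 19.4.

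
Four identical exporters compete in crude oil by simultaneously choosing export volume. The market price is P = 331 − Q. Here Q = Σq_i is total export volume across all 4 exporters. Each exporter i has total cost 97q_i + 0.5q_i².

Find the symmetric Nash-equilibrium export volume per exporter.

39

A representative exporter's profit is π_i = q_i(331 − Q) − 97q_i − 0.5q_i², with Q = q_i + Σ_{j≠i} q_j.
First-order condition: 234 − 3q_i − Σ_{j≠i} q_j = 0.
With identical exporters, set every q_j = q: then 234 − 3q − 3q = 0, i.e. q = 234/6 = 39.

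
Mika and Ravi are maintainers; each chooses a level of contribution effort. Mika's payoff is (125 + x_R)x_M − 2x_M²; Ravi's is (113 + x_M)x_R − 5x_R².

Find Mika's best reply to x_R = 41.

Expanding Mika's payoff: 125x_M + x_Rx_M − 2x_M².
∂π/∂x_M = 125 + x_R − 4x_M = 0, so x_M = 31.25 + 0.25x_R.
At x_R = 41: x_M = 31.25 + 0.25·41 = 41.5.

41.5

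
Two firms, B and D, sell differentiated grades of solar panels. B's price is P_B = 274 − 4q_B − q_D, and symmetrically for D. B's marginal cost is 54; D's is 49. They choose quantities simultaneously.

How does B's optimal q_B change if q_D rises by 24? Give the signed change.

Firm B's profit: π = q_B(274 − 4q_B − q_D) − 54q_B.
∂π/∂q_B = 220 − 8q_B − q_D = 0 ⇒ q_B = 27.5 − 0.125q_D.
The reaction-function slope is −0.125, so a 24-unit rise in q_D moves q_B by −0.125 × 24 = −3. B's best response falls — the actions are strategic substitutes.

-3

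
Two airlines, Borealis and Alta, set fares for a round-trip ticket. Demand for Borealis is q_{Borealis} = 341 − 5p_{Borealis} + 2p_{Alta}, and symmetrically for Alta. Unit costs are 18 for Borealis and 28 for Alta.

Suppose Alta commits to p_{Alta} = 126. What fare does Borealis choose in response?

68.3

Borealis's profit: π = (p_{Borealis} − 18)(341 − 5p_{Borealis} + 2p_{Alta}).
∂π/∂p_{Borealis} = 431 − 10p_{Borealis} + 2p_{Alta} = 0 ⇒ p_{Borealis} = 43.1 + 0.2p_{Alta}.
At p_{Alta} = 126: p_{Borealis} = 43.1 + 0.2·126 = 68.3.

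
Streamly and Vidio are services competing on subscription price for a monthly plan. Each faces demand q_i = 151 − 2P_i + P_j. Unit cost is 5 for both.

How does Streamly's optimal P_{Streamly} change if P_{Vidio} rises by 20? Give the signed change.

Streamly's profit: π = (P_{Streamly} − 5)(151 − 2P_{Streamly} + P_{Vidio}).
∂π/∂P_{Streamly} = 161 − 4P_{Streamly} + P_{Vidio} = 0 ⇒ P_{Streamly} = 40.25 + 0.25P_{Vidio}.
The reaction-function slope is 0.25, so a 20-unit rise in P_{Vidio} moves P_{Streamly} by 0.25 × 20 = 5. Streamly's best response rises — the actions are strategic complements.

5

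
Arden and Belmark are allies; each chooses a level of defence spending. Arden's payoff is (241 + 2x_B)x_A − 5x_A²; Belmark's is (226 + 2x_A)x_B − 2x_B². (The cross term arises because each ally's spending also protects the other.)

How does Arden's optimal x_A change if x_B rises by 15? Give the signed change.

3

Expanding Arden's payoff: 241x_A + 2x_Bx_A − 5x_A².
∂π/∂x_A = 241 + 2x_B − 10x_A = 0, so x_A = 24.1 + 0.2x_B.
The reaction-function slope is 0.2, so a 15-unit rise in x_B moves x_A by 0.2 × 15 = 3. Arden's best response rises — the actions are strategic complements.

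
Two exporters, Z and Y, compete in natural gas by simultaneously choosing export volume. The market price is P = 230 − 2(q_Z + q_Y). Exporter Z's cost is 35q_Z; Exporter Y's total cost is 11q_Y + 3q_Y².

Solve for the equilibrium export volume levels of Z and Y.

42, 13.5

Exporter Z's profit: π = q_Z(230 − 2(q_Z + q_Y)) − 35q_Z.
∂π/∂q_Z = 195 − 4q_Z − 2q_Y = 0, so q_Z = 48.75 − 0.5q_Y.
For Y: ∂π/∂q_Y = 219 − 10q_Y − 2q_Z = 0 ⇒ q_Y = 21.9 − 0.2q_Z.
Plugging q_Y into Z's best response: q_Z = 48.75 − 0.5(21.9 − 0.2q_Z) ⇒ 0.9q_Z = 37.8, so q_Z = 42.
Then q_Y = 21.9 − 0.2·42 = 13.5.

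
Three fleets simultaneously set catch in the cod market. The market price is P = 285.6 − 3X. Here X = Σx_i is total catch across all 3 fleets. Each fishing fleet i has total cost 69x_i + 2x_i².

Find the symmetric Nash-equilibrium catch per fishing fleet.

A representative fishing fleet's profit is π_i = x_i(285.6 − 3X) − 69x_i − 2x_i², with X = x_i + Σ_{j≠i} x_j.
First-order condition: 216.6 − 10x_i − 3Σ_{j≠i} x_j = 0.
Imposing symmetry (x_j = x for all j) turns Σ_{j≠i} x_j into 2x, so 216.6 = 16x and x = 13.5375.

13.5375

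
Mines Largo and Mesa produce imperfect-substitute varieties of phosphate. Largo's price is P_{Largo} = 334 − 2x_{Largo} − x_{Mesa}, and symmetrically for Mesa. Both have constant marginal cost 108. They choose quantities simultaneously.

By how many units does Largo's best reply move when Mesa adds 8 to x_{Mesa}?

Mine Largo's profit: π = x_{Largo}(334 − 2x_{Largo} − x_{Mesa}) − 108x_{Largo}.
∂π/∂x_{Largo} = 226 − 4x_{Largo} − x_{Mesa} = 0 ⇒ x_{Largo} = 56.5 − 0.25x_{Mesa}.
The reaction-function slope is −0.25, so an 8-unit rise in x_{Mesa} moves x_{Largo} by −0.25 × 8 = −2. Largo's best response falls — the actions are strategic substitutes.

-2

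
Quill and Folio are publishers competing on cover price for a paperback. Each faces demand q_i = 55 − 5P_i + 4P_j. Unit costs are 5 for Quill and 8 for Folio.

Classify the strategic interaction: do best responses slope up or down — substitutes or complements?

strategic complements

Quill's profit: π = (P_{Quill} − 5)(55 − 5P_{Quill} + 4P_{Folio}).
∂π/∂P_{Quill} = 80 − 10P_{Quill} + 4P_{Folio} = 0 ⇒ P_{Quill} = 8 + 0.4P_{Folio}.
The best-response slope dP_{Quill}/dP_{Folio} = 0.4 > 0: the reaction function is upward-sloping, so the choices are strategic complements.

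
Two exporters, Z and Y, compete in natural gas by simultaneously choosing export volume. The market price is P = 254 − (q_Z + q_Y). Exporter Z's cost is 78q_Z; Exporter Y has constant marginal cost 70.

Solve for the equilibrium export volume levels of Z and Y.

56, 64

Exporter Z's profit: π = q_Z(254 − (q_Z + q_Y)) − 78q_Z.
∂π/∂q_Z = 176 − 2q_Z − q_Y = 0, so q_Z = 88 − 0.5q_Y.
By the same steps for Y: q_Y = 92 − 0.5q_Z.
Plugging q_Y into Z's best response: q_Z = 88 − 0.5(92 − 0.5q_Z) ⇒ 0.75q_Z = 42, so q_Z = 56.
Then q_Y = 92 − 0.5·56 = 64.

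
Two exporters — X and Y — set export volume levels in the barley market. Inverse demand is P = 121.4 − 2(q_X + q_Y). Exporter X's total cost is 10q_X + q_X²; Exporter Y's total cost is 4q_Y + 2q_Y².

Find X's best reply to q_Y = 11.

Exporter X's profit: π = q_X(121.4 − 2(q_X + q_Y)) − 10q_X − q_X².
∂π/∂q_X = 111.4 − 6q_X − 2q_Y = 0, so q_X = 557/30 − (1/3)q_Y.
At q_Y = 11: q_X = 557/30 − (1/3)·11 = 14.9.

14.9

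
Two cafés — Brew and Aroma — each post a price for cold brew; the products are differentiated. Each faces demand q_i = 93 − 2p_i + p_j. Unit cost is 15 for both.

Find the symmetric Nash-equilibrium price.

Brew's profit: π = (p_{Brew} − 15)(93 − 2p_{Brew} + p_{Aroma}).
∂π/∂p_{Brew} = 123 − 4p_{Brew} + p_{Aroma} = 0 ⇒ p_{Brew} = 30.75 + 0.25p_{Aroma}.
Setting p_{Brew} = p_{Aroma} in the reaction function: p_{Brew} = 30.75 + 0.25p_{Brew}, so p_{Brew} = 30.75 / 0.75 = 41.

41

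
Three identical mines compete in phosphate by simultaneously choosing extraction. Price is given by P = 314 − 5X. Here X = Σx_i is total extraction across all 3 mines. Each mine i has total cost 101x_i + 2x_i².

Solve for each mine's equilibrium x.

8.875

A representative mine's profit is π_i = x_i(314 − 5X) − 101x_i − 2x_i², with X = x_i + Σ_{j≠i} x_j.
First-order condition: 213 − 14x_i − 5Σ_{j≠i} x_j = 0.
In a symmetric equilibrium every mine chooses the same x, so Σ_{j≠i} x_j = 2x. The condition becomes 213 − 24x = 0, giving x = 213/24 = 8.875.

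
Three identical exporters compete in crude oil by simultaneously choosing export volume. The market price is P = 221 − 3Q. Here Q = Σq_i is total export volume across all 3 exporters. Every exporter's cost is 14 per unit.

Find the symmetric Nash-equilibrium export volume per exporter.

17.25

A representative exporter's profit is π_i = q_i(221 − 3Q) − 14q_i, with Q = q_i + Σ_{j≠i} q_j.
First-order condition: 207 − 6q_i − 3Σ_{j≠i} q_j = 0.
Imposing symmetry (q_j = q for all j) turns Σ_{j≠i} q_j into 2q, so 207 = 12q and q = 17.25.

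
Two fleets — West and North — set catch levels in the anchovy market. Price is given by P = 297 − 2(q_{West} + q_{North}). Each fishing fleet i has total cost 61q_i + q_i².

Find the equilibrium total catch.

59

Fishing fleet West's profit: π = q_{West}(297 − 2(q_{West} + q_{North})) − 61q_{West} − q_{West}².
∂π/∂q_{West} = 236 − 6q_{West} − 2q_{North} = 0, so q_{West} = 118/3 − (1/3)q_{North}.
Setting q_{West} = q_{North} in the reaction function: q_{West} = 118/3 − (1/3)q_{West}, so q_{West} = (118/3) / (4/3) = 29.5.
Total catch: 29.5 + 29.5 = 59.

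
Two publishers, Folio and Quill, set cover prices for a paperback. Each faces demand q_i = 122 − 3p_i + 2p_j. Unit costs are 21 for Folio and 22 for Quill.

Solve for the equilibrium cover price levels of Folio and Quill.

46.4375, 46.8125

Folio's profit: π = (p_{Folio} − 21)(122 − 3p_{Folio} + 2p_{Quill}).
∂π/∂p_{Folio} = 185 − 6p_{Folio} + 2p_{Quill} = 0 ⇒ p_{Folio} = 185/6 + (1/3)p_{Quill}.
Similarly p_{Quill} = 94/3 + (1/3)p_{Folio}.
Substituting the second reaction function into the first: p_{Folio} = 185/6 + (1/3)(94/3 + (1/3)p_{Folio}), which gives (8/9)p_{Folio} = 743/18 ⇒ p_{Folio} = 46.4375.
Then p_{Quill} = 94/3 + (1/3)·46.4375 = 46.8125.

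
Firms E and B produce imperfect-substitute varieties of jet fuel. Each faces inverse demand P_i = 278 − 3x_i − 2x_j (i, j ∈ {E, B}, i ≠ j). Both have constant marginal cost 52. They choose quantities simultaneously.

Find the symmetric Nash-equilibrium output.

Firm E's profit: π = x_E(278 − 3x_E − 2x_B) − 52x_E.
∂π/∂x_E = 226 − 6x_E − 2x_B = 0 ⇒ x_E = 113/3 − (1/3)x_B.
By symmetry x_B = x_E; substituting into the reaction function, (4/3)x_E = 113/3 and x_E = 28.25.

28.25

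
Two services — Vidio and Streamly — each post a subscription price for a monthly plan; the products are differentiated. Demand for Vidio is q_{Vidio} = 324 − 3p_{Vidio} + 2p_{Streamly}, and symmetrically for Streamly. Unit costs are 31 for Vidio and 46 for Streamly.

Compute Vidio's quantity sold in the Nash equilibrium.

Vidio's profit: π = (p_{Vidio} − 31)(324 − 3p_{Vidio} + 2p_{Streamly}).
∂π/∂p_{Vidio} = 417 − 6p_{Vidio} + 2p_{Streamly} = 0 ⇒ p_{Vidio} = 69.5 + (1/3)p_{Streamly}.
Similarly p_{Streamly} = 77 + (1/3)p_{Vidio}.
Substituting the second reaction function into the first: p_{Vidio} = 69.5 + (1/3)(77 + (1/3)p_{Vidio}), which gives (8/9)p_{Vidio} = 571/6 ⇒ p_{Vidio} = 107.0625.
Then p_{Streamly} = 77 + (1/3)·107.0625 = 112.6875.
q_{Vidio} = 324 − 3·107.0625 + 2·112.6875 = 228.1875.

228.1875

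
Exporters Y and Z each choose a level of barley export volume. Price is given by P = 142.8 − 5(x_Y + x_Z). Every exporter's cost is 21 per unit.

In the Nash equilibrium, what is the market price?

Exporter Y's profit: π = x_Y(142.8 − 5(x_Y + x_Z)) − 21x_Y.
∂π/∂x_Y = 121.8 − 10x_Y − 5x_Z = 0, so x_Y = 12.18 − 0.5x_Z.
Setting x_Y = x_Z in the reaction function: x_Y = 12.18 − 0.5x_Y, so x_Y = 12.18 / 1.5 = 8.12.
Equilibrium price: P = 142.8 − 5·16.24 = 61.6.

61.6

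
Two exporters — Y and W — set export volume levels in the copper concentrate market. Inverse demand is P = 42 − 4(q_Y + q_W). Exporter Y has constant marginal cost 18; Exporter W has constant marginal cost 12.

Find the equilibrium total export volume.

4.5

Exporter Y's profit: π = q_Y(42 − 4(q_Y + q_W)) − 18q_Y.
∂π/∂q_Y = 24 − 8q_Y − 4q_W = 0, so q_Y = 3 − 0.5q_W.
By the same steps for W: q_W = 3.75 − 0.5q_Y.
Plugging q_W into Y's best response: q_Y = 3 − 0.5(3.75 − 0.5q_Y) ⇒ 0.75q_Y = 1.125, so q_Y = 1.5.
Then q_W = 3.75 − 0.5·1.5 = 3.
Total export volume: 1.5 + 3 = 4.5.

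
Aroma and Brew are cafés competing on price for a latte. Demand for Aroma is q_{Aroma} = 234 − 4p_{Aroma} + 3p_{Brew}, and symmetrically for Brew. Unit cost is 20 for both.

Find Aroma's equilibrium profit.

7327.36

Aroma's profit: π = (p_{Aroma} − 20)(234 − 4p_{Aroma} + 3p_{Brew}).
∂π/∂p_{Aroma} = 314 − 8p_{Aroma} + 3p_{Brew} = 0 ⇒ p_{Aroma} = 39.25 + 0.375p_{Brew}.
By symmetry p_{Brew} = p_{Aroma}; substituting into the reaction function, 0.625p_{Aroma} = 39.25 and p_{Aroma} = 62.8.
q_{Aroma} = 234 − 4·62.8 + 3·62.8 = 171.2.
Profit = (62.8 − 20)·171.2 = 7327.36.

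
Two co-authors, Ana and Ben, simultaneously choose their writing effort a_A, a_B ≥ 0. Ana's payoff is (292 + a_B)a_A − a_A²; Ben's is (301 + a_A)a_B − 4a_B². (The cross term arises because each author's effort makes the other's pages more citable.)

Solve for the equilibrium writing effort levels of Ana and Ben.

175.8, 59.6

Expanding Ana's payoff: 292a_A + a_Ba_A − a_A².
∂π/∂a_A = 292 + a_B − 2a_A = 0, so a_A = 146 + 0.5a_B.
Likewise for Ben: a_B = 37.625 + 0.125a_A.
Substituting the second reaction function into the first: a_A = 146 + 0.5(37.625 + 0.125a_A), which gives 0.9375a_A = 164.8125 ⇒ a_A = 175.8.
Then a_B = 37.625 + 0.125·175.8 = 59.6.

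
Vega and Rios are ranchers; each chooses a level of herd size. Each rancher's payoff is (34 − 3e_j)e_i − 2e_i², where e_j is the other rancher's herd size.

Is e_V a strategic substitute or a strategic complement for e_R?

strategic substitutes

Vega's payoff is (34 − 3e_R)e_V − 2e_V².
∂π/∂e_V = 34 − 3e_R − 4e_V = 0, so e_V = 8.5 − 0.75e_R.
The best-response slope de_V/de_R = −0.75 < 0: the reaction function is downward-sloping, so the choices are strategic substitutes.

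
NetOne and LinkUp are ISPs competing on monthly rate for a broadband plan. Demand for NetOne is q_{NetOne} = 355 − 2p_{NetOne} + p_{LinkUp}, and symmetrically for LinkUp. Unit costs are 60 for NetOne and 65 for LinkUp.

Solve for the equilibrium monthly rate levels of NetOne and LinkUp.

159, 161

NetOne's profit: π = (p_{NetOne} − 60)(355 − 2p_{NetOne} + p_{LinkUp}).
∂π/∂p_{NetOne} = 475 − 4p_{NetOne} + p_{LinkUp} = 0 ⇒ p_{NetOne} = 118.75 + 0.25p_{LinkUp}.
Similarly p_{LinkUp} = 121.25 + 0.25p_{NetOne}.
Substituting the second reaction function into the first: p_{NetOne} = 118.75 + 0.25(121.25 + 0.25p_{NetOne}), which gives 0.9375p_{NetOne} = 149.0625 ⇒ p_{NetOne} = 159.
Then p_{LinkUp} = 121.25 + 0.25·159 = 161.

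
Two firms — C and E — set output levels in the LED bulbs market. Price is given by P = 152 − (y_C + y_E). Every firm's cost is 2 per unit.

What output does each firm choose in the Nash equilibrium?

Firm C's profit: π = y_C(152 − (y_C + y_E)) − 2y_C.
∂π/∂y_C = 150 − 2y_C − y_E = 0, so y_C = 75 − 0.5y_E.
The game is symmetric, so in equilibrium y_E = y_C: the reaction function gives 1.5y_C = 75, hence y_C = 50.

50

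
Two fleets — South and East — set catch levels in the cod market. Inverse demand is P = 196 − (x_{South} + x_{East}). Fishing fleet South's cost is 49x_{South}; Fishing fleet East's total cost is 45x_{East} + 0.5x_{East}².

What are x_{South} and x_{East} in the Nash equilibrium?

Fishing fleet South's profit: π = x_{South}(196 − (x_{South} + x_{East})) − 49x_{South}.
∂π/∂x_{South} = 147 − 2x_{South} − x_{East} = 0, so x_{South} = 73.5 − 0.5x_{East}.
For East: ∂π/∂x_{East} = 151 − 3x_{East} − x_{South} = 0 ⇒ x_{East} = 151/3 − (1/3)x_{South}.
Solving the two reaction functions simultaneously: (1 − (−0.5)(−1/3))x_{South} = 73.5 − 0.5·(151/3), so (5/6)x_{South} = 145/3 and x_{South} = 58.
Then x_{East} = 151/3 − (1/3)·58 = 31.

58, 31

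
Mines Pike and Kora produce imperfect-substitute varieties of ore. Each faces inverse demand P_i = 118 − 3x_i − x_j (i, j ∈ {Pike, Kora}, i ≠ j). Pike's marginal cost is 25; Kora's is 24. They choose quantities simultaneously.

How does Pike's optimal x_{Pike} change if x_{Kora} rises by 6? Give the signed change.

-1

Mine Pike's profit: π = x_{Pike}(118 − 3x_{Pike} − x_{Kora}) − 25x_{Pike}.
∂π/∂x_{Pike} = 93 − 6x_{Pike} − x_{Kora} = 0 ⇒ x_{Pike} = 15.5 − (1/6)x_{Kora}.
The reaction-function slope is −1/6, so a 6-unit rise in x_{Kora} moves x_{Pike} by −1/6 × 6 = −1. Pike's best response falls — the actions are strategic substitutes.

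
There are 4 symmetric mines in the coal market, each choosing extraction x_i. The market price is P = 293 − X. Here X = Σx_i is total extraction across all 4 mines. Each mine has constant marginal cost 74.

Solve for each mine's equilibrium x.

43.8

A representative mine's profit is π_i = x_i(293 − X) − 74x_i, with X = x_i + Σ_{j≠i} x_j.
First-order condition: 219 − 2x_i − Σ_{j≠i} x_j = 0.
Imposing symmetry (x_j = x for all j) turns Σ_{j≠i} x_j into 3x, so 219 = 5x and x = 43.8.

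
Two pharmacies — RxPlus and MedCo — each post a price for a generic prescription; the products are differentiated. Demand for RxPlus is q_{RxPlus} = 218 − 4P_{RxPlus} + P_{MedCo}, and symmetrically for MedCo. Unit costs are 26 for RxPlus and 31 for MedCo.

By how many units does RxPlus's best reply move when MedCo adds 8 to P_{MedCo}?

RxPlus's profit: π = (P_{RxPlus} − 26)(218 − 4P_{RxPlus} + P_{MedCo}).
∂π/∂P_{RxPlus} = 322 − 8P_{RxPlus} + P_{MedCo} = 0 ⇒ P_{RxPlus} = 40.25 + 0.125P_{MedCo}.
The reaction-function slope is 0.125, so an 8-unit rise in P_{MedCo} moves P_{RxPlus} by 0.125 × 8 = 1. RxPlus's best response rises — the actions are strategic complements.

1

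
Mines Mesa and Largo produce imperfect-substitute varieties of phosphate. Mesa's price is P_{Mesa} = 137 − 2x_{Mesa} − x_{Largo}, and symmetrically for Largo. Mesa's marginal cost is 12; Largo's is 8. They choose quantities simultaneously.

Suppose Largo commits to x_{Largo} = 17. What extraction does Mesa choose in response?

Mine Mesa's profit: π = x_{Mesa}(137 − 2x_{Mesa} − x_{Largo}) − 12x_{Mesa}.
∂π/∂x_{Mesa} = 125 − 4x_{Mesa} − x_{Largo} = 0 ⇒ x_{Mesa} = 31.25 − 0.25x_{Largo}.
At x_{Largo} = 17: x_{Mesa} = 31.25 − 0.25·17 = 27.

27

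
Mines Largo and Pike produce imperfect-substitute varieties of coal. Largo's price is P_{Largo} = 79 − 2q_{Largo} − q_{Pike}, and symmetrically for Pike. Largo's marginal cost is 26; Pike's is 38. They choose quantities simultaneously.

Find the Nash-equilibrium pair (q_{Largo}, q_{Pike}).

11.4, 7.4

Mine Largo's profit: π = q_{Largo}(79 − 2q_{Largo} − q_{Pike}) − 26q_{Largo}.
∂π/∂q_{Largo} = 53 − 4q_{Largo} − q_{Pike} = 0 ⇒ q_{Largo} = 13.25 − 0.25q_{Pike}.
Similarly q_{Pike} = 10.25 − 0.25q_{Largo}.
Plugging q_{Pike} into Largo's best response: q_{Largo} = 13.25 − 0.25(10.25 − 0.25q_{Largo}) ⇒ 0.9375q_{Largo} = 10.6875, so q_{Largo} = 11.4.
Then q_{Pike} = 10.25 − 0.25·11.4 = 7.4.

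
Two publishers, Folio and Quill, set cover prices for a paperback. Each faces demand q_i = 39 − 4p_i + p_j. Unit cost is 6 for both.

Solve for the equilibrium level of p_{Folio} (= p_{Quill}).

9

Folio's profit: π = (p_{Folio} − 6)(39 − 4p_{Folio} + p_{Quill}).
∂π/∂p_{Folio} = 63 − 8p_{Folio} + p_{Quill} = 0 ⇒ p_{Folio} = 7.875 + 0.125p_{Quill}.
The game is symmetric, so in equilibrium p_{Quill} = p_{Folio}: the reaction function gives 0.875p_{Folio} = 7.875, hence p_{Folio} = 9.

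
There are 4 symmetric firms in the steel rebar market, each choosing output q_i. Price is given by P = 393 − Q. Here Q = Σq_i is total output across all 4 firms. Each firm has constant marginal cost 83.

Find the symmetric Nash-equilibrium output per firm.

A representative firm's profit is π_i = q_i(393 − Q) − 83q_i, with Q = q_i + Σ_{j≠i} q_j.
First-order condition: 310 − 2q_i − Σ_{j≠i} q_j = 0.
Imposing symmetry (q_j = q for all j) turns Σ_{j≠i} q_j into 3q, so 310 = 5q and q = 62.

62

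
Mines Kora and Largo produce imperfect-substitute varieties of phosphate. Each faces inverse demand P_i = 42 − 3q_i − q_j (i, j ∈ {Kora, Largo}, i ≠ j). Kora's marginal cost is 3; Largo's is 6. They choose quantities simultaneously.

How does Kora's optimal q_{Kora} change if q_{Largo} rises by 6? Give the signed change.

Mine Kora's profit: π = q_{Kora}(42 − 3q_{Kora} − q_{Largo}) − 3q_{Kora}.
∂π/∂q_{Kora} = 39 − 6q_{Kora} − q_{Largo} = 0 ⇒ q_{Kora} = 6.5 − (1/6)q_{Largo}.
The reaction-function slope is −1/6, so a 6-unit rise in q_{Largo} moves q_{Kora} by −1/6 × 6 = −1. Kora's best response falls — the actions are strategic substitutes.

-1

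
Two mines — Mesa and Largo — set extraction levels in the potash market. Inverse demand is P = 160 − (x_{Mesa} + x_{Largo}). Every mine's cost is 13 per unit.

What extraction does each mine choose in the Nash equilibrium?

49

Mine Mesa's profit: π = x_{Mesa}(160 − (x_{Mesa} + x_{Largo})) − 13x_{Mesa}.
∂π/∂x_{Mesa} = 147 − 2x_{Mesa} − x_{Largo} = 0, so x_{Mesa} = 73.5 − 0.5x_{Largo}.
Setting x_{Mesa} = x_{Largo} in the reaction function: x_{Mesa} = 73.5 − 0.5x_{Mesa}, so x_{Mesa} = 73.5 / 1.5 = 49.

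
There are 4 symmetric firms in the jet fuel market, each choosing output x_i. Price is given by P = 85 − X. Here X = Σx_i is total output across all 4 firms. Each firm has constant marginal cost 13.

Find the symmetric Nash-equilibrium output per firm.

A representative firm's profit is π_i = x_i(85 − X) − 13x_i, with X = x_i + Σ_{j≠i} x_j.
First-order condition: 72 − 2x_i − Σ_{j≠i} x_j = 0.
With identical firms, set every x_j = x: then 72 − 2x − 3x = 0, i.e. x = 72/5 = 14.4.

14.4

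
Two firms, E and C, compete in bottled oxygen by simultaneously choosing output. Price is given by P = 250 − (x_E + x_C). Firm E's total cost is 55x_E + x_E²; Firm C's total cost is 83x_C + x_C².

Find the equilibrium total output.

Firm E's profit: π = x_E(250 − (x_E + x_C)) − 55x_E − x_E².
∂π/∂x_E = 195 − 4x_E − x_C = 0, so x_E = 48.75 − 0.25x_C.
By the same steps for C: x_C = 41.75 − 0.25x_E.
Substituting the second reaction function into the first: x_E = 48.75 − 0.25(41.75 − 0.25x_E), which gives 0.9375x_E = 38.3125 ⇒ x_E = 613/15.
Then x_C = 41.75 − 0.25·(613/15) = 473/15.
Total output: 613/15 + 473/15 = 72.4.

72.4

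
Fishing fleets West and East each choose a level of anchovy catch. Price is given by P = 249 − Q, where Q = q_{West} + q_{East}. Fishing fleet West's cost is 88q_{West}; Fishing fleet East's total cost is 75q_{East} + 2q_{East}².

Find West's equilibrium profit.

Fishing fleet West's profit: π = q_{West}(249 − (q_{West} + q_{East})) − 88q_{West}.
∂π/∂q_{West} = 161 − 2q_{West} − q_{East} = 0, so q_{West} = 80.5 − 0.5q_{East}.
For East: ∂π/∂q_{East} = 174 − 6q_{East} − q_{West} = 0 ⇒ q_{East} = 29 − (1/6)q_{West}.
Substituting the second reaction function into the first: q_{West} = 80.5 − 0.5(29 − (1/6)q_{West}), which gives (11/12)q_{West} = 66 ⇒ q_{West} = 72.
Then q_{East} = 29 − (1/6)·72 = 17.
Price P = 249 − 89 = 160.
West's profit: (160 − 88)·72 = 5184.

5184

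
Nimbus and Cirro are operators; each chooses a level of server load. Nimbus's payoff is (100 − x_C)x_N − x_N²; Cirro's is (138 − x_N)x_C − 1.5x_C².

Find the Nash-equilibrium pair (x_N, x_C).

32.4, 35.2

Expanding Nimbus's payoff: 100x_N − x_Cx_N − x_N².
∂π/∂x_N = 100 − x_C − 2x_N = 0, so x_N = 50 − 0.5x_C.
Likewise for Cirro: x_C = 46 − (1/3)x_N.
Substituting the second reaction function into the first: x_N = 50 − 0.5(46 − (1/3)x_N), which gives (5/6)x_N = 27 ⇒ x_N = 32.4.
Then x_C = 46 − (1/3)·32.4 = 35.2.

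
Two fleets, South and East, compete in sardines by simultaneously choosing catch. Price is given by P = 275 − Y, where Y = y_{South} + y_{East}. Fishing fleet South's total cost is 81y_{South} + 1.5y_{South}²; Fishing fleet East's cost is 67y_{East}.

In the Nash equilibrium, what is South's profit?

1000

Fishing fleet South's profit: π = y_{South}(275 − (y_{South} + y_{East})) − 81y_{South} − 1.5y_{South}².
∂π/∂y_{South} = 194 − 5y_{South} − y_{East} = 0, so y_{South} = 38.8 − 0.2y_{East}.
For East: ∂π/∂y_{East} = 208 − 2y_{East} − y_{South} = 0 ⇒ y_{East} = 104 − 0.5y_{South}.
Substituting the second reaction function into the first: y_{South} = 38.8 − 0.2(104 − 0.5y_{South}), which gives 0.9y_{South} = 18 ⇒ y_{South} = 20.
Then y_{East} = 104 − 0.5·20 = 94.
Price P = 275 − 114 = 161.
South's profit: (161 − 81)·20 − 1.5(20)² = 1000.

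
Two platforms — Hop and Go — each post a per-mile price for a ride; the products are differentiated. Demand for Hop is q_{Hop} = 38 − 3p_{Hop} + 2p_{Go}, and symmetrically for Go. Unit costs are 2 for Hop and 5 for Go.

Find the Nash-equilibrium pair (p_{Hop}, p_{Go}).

11.5625, 12.6875

Hop's profit: π = (p_{Hop} − 2)(38 − 3p_{Hop} + 2p_{Go}).
∂π/∂p_{Hop} = 44 − 6p_{Hop} + 2p_{Go} = 0 ⇒ p_{Hop} = 22/3 + (1/3)p_{Go}.
Similarly p_{Go} = 53/6 + (1/3)p_{Hop}.
Solving the two reaction functions simultaneously: (1 − (1/3)(1/3))p_{Hop} = 22/3 + (1/3)·(53/6), so (8/9)p_{Hop} = 185/18 and p_{Hop} = 11.5625.
Then p_{Go} = 53/6 + (1/3)·11.5625 = 12.6875.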